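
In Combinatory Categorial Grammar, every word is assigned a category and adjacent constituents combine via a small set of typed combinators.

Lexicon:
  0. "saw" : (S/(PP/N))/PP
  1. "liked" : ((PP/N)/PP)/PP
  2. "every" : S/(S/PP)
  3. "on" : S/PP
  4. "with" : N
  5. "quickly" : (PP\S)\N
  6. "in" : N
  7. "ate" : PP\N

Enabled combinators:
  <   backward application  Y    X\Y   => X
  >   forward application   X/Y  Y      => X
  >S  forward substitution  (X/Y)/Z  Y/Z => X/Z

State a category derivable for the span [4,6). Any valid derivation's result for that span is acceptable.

PP\S

[0,8] S   >
  [0,6] S/PP   >S
    [0,1] "saw" : (S/(PP/N))/PP
    [1,6] (PP/N)/PP   >
      [1,2] "liked" : ((PP/N)/PP)/PP
      [2,6] PP   <
        [2,4] S   >
          [2,3] "every" : S/(S/PP)
          [3,4] "on" : S/PP
        [4,6] PP\S   <
          [4,5] "with" : N
          [5,6] "quickly" : (PP\S)\N
  [6,8] PP   <
    [6,7] "in" : N
    [7,8] "ate" : PP\N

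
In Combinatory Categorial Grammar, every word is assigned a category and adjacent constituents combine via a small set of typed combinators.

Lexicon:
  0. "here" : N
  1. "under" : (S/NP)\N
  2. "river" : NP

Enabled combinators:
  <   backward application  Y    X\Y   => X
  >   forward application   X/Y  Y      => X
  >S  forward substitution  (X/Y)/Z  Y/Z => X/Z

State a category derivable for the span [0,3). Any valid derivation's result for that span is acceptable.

S

[0,3] S   >
  [0,2] S/NP   <
    [0,1] "here" : N
    [1,2] "under" : (S/NP)\N
  [2,3] "river" : NP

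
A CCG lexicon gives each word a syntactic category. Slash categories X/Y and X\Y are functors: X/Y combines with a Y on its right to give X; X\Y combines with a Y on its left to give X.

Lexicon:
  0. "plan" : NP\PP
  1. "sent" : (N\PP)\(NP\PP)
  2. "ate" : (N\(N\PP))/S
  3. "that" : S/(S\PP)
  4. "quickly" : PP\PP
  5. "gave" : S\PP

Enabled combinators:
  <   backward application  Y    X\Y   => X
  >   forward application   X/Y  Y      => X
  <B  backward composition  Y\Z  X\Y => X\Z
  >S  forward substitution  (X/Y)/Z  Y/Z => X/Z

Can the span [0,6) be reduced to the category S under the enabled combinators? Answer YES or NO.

NO

NP\PP (N\PP)\(NP\PP) (N\(N\PP))/S S/(S\PP) PP\PP S\PP
CKY chart[0,6] = {N}; S ∉ chart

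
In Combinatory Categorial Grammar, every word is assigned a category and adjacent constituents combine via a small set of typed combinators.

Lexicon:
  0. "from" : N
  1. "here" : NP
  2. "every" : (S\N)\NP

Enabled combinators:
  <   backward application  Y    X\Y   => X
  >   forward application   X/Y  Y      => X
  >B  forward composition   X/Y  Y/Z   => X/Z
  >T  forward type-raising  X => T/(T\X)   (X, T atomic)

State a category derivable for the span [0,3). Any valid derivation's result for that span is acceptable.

[0,3] S   <
  [0,1] "from" : N
  [1,3] S\N   <
    [1,2] "here" : NP
    [2,3] "every" : (S\N)\NP

S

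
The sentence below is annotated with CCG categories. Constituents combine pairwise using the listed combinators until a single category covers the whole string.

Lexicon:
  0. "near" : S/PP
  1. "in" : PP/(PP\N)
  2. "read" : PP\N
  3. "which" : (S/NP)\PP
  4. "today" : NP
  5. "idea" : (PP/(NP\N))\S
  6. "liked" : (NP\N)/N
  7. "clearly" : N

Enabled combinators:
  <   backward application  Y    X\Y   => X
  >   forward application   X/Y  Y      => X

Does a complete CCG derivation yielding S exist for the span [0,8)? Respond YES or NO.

YES

[0,8] S   >
  [0,1] "near" : S/PP
  [1,8] PP   >
    [1,6] PP/(NP\N)   <
      [1,5] S   >
        [1,4] S/NP   <
          [1,3] PP   >
            [1,2] "in" : PP/(PP\N)
            [2,3] "read" : PP\N
          [3,4] "which" : (S/NP)\PP
        [4,5] "today" : NP
      [5,6] "idea" : (PP/(NP\N))\S
    [6,8] NP\N   >
      [6,7] "liked" : (NP\N)/N
      [7,8] "clearly" : N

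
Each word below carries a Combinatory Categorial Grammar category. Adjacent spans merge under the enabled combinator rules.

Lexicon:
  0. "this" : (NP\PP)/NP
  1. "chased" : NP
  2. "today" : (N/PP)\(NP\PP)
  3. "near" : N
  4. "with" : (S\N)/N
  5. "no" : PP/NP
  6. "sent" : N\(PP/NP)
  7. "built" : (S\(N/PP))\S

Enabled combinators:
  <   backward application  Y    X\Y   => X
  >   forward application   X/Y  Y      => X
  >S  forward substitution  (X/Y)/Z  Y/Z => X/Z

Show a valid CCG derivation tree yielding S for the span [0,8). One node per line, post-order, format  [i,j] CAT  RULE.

[0,8] S   <
  [0,3] N/PP   <
    [0,2] NP\PP   >
      [0,1] "this" : (NP\PP)/NP
      [1,2] "chased" : NP
    [2,3] "today" : (N/PP)\(NP\PP)
  [3,8] S\(N/PP)   <
    [3,7] S   <
      [3,4] "near" : N
      [4,7] S\N   >
        [4,5] "with" : (S\N)/N
        [5,7] N   <
          [5,6] "no" : PP/NP
          [6,7] "sent" : N\(PP/NP)
    [7,8] "built" : (S\(N/PP))\S

[0,1] (NP\PP)/NP  lex  "this"
[1,2] NP  lex  "chased"
[0,2] NP\PP  >  k=1
[2,3] (N/PP)\(NP\PP)  lex  "today"
[0,3] N/PP  <  k=2
[3,4] N  lex  "near"
[4,5] (S\N)/N  lex  "with"
[5,6] PP/NP  lex  "no"
[6,7] N\(PP/NP)  lex  "sent"
[5,7] N  <  k=6
[4,7] S\N  >  k=5
[3,7] S  <  k=4
[7,8] (S\(N/PP))\S  lex  "built"
[3,8] S\(N/PP)  <  k=7
[0,8] S  <  k=3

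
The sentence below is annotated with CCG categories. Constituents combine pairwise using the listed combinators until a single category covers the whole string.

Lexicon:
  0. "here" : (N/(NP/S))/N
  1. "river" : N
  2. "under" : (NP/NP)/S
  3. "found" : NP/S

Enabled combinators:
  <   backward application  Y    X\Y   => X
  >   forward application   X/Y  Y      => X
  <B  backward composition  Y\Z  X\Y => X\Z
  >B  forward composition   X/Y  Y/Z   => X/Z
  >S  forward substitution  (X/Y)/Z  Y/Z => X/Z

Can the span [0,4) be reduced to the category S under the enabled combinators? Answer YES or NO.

(N/(NP/S))/N N (NP/NP)/S NP/S
CKY chart[0,4] = {N}; S ∉ chart

NO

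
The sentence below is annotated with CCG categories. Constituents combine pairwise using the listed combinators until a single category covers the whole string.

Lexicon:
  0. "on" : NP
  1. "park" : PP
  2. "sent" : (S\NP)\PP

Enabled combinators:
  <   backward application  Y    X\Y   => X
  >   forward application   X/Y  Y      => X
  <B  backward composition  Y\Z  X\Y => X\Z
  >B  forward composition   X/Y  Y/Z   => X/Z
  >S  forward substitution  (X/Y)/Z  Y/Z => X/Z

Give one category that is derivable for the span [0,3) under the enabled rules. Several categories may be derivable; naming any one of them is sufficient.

S

[0,3] S   <
  [0,1] "on" : NP
  [1,3] S\NP   <
    [1,2] "park" : PP
    [2,3] "sent" : (S\NP)\PP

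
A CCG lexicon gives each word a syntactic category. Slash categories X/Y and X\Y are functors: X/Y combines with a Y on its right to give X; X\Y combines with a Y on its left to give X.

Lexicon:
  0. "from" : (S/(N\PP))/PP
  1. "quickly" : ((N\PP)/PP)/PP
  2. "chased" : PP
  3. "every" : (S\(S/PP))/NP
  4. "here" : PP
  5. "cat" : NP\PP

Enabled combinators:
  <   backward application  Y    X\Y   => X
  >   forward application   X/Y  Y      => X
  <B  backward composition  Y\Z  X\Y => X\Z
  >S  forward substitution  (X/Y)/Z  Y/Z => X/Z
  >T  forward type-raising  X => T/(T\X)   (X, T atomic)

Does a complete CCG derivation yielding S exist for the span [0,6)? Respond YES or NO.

YES

[0,6] S   <
  [0,3] S/PP   >S
    [0,1] "from" : (S/(N\PP))/PP
    [1,3] (N\PP)/PP   >
      [1,2] "quickly" : ((N\PP)/PP)/PP
      [2,3] "chased" : PP
  [3,6] S\(S/PP)   >
    [3,4] "every" : (S\(S/PP))/NP
    [4,6] NP   <
      [4,5] "here" : PP
      [5,6] "cat" : NP\PP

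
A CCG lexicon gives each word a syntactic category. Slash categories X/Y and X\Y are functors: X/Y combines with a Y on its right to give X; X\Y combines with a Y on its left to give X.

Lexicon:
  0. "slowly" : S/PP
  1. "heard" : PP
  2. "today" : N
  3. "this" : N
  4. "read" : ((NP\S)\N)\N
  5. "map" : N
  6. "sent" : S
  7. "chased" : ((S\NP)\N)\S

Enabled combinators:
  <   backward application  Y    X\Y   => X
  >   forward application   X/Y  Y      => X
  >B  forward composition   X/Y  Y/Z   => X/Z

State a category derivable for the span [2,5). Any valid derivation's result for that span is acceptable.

[0,8] S   <
  [0,5] NP   <
    [0,2] S   >
      [0,1] "slowly" : S/PP
      [1,2] "heard" : PP
    [2,5] NP\S   <
      [2,3] "today" : N
      [3,5] (NP\S)\N   <
        [3,4] "this" : N
        [4,5] "read" : ((NP\S)\N)\N
  [5,8] S\NP   <
    [5,6] "map" : N
    [6,8] (S\NP)\N   <
      [6,7] "sent" : S
      [7,8] "chased" : ((S\NP)\N)\S

NP\S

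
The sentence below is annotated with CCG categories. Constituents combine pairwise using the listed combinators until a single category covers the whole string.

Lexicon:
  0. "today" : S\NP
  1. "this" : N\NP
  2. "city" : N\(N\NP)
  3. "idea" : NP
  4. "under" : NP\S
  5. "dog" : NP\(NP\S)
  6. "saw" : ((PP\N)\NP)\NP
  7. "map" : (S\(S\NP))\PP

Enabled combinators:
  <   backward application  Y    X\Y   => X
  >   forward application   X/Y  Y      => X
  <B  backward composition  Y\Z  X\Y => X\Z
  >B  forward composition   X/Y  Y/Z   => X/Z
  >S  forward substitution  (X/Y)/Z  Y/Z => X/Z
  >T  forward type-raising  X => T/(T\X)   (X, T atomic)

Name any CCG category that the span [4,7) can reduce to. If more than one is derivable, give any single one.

(PP\N)\NP

[0,8] S   <
  [0,1] "today" : S\NP
  [1,8] S\(S\NP)   <
    [1,7] PP   <
      [1,3] N   <
        [1,2] "this" : N\NP
        [2,3] "city" : N\(N\NP)
      [3,7] PP\N   <
        [3,4] "idea" : NP
        [4,7] (PP\N)\NP   <
          [4,6] NP   <
            [4,5] "under" : NP\S
            [5,6] "dog" : NP\(NP\S)
          [6,7] "saw" : ((PP\N)\NP)\NP
    [7,8] "map" : (S\(S\NP))\PP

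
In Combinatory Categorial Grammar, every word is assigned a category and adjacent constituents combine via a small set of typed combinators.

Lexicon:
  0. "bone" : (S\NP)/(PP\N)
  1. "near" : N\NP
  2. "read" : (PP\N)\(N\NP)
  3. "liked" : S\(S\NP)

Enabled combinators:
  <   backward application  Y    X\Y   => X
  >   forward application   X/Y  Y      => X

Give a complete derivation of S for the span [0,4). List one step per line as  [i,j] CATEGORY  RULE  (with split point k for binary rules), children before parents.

[0,1] (S\NP)/(PP\N)  lex  "bone"
[1,2] N\NP  lex  "near"
[2,3] (PP\N)\(N\NP)  lex  "read"
[1,3] PP\N  <  k=2
[0,3] S\NP  >  k=1
[3,4] S\(S\NP)  lex  "liked"
[0,4] S  <  k=3

[0,4] S   <
  [0,3] S\NP   >
    [0,1] "bone" : (S\NP)/(PP\N)
    [1,3] PP\N   <
      [1,2] "near" : N\NP
      [2,3] "read" : (PP\N)\(N\NP)
  [3,4] "liked" : S\(S\NP)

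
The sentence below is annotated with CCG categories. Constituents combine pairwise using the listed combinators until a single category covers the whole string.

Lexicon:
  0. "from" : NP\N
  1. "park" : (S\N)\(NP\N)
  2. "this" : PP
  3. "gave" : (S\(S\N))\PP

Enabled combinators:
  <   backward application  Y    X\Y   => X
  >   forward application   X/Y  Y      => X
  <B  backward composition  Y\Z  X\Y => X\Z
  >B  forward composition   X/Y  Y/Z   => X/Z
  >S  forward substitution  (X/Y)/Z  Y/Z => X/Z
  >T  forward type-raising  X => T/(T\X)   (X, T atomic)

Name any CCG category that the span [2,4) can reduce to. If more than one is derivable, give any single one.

[0,4] S   <
  [0,2] S\N   <
    [0,1] "from" : NP\N
    [1,2] "park" : (S\N)\(NP\N)
  [2,4] S\(S\N)   <
    [2,3] "this" : PP
    [3,4] "gave" : (S\(S\N))\PP

S\(S\N)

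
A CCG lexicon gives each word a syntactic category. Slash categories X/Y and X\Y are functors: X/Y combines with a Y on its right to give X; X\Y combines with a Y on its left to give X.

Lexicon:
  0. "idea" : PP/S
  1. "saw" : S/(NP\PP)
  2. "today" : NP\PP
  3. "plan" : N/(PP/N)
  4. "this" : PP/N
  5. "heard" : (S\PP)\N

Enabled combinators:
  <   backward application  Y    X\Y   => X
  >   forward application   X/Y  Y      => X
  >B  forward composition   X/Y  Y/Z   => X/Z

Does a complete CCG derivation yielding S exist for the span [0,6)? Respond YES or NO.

[0,6] S   <
  [0,3] PP   >
    [0,1] "idea" : PP/S
    [1,3] S   >
      [1,2] "saw" : S/(NP\PP)
      [2,3] "today" : NP\PP
  [3,6] S\PP   <
    [3,5] N   >
      [3,4] "plan" : N/(PP/N)
      [4,5] "this" : PP/N
    [5,6] "heard" : (S\PP)\N

YES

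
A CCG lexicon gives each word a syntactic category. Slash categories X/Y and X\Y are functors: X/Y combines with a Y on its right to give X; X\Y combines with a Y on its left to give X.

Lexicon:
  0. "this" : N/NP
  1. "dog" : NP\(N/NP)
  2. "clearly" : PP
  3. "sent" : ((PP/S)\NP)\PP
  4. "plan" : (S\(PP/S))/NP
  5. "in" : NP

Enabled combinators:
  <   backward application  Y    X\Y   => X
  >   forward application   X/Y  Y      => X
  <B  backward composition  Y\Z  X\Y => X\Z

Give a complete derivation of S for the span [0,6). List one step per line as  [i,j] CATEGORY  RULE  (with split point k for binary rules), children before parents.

[0,6] S   <
  [0,2] NP   <
    [0,1] "this" : N/NP
    [1,2] "dog" : NP\(N/NP)
  [2,6] S\NP   <B
    [2,4] (PP/S)\NP   <
      [2,3] "clearly" : PP
      [3,4] "sent" : ((PP/S)\NP)\PP
    [4,6] S\(PP/S)   >
      [4,5] "plan" : (S\(PP/S))/NP
      [5,6] "in" : NP

[0,1] N/NP  lex  "this"
[1,2] NP\(N/NP)  lex  "dog"
[0,2] NP  <  k=1
[2,3] PP  lex  "clearly"
[3,4] ((PP/S)\NP)\PP  lex  "sent"
[2,4] (PP/S)\NP  <  k=3
[4,5] (S\(PP/S))/NP  lex  "plan"
[5,6] NP  lex  "in"
[4,6] S\(PP/S)  >  k=5
[2,6] S\NP  <B  k=4
[0,6] S  <  k=2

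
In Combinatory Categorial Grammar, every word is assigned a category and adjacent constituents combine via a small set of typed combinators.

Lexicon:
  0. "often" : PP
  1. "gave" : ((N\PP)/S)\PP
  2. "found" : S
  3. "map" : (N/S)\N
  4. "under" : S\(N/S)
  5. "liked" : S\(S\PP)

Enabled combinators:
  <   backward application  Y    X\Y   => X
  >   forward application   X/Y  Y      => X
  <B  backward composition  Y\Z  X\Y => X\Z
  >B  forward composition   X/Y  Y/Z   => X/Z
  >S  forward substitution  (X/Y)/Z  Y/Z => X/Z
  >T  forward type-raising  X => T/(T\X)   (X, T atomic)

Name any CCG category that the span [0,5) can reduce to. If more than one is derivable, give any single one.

[0,6] S   <
  [0,5] S\PP   <B
    [0,3] N\PP   >
      [0,2] (N\PP)/S   <
        [0,1] "often" : PP
        [1,2] "gave" : ((N\PP)/S)\PP
      [2,3] "found" : S
    [3,5] S\N   <B
      [3,4] "map" : (N/S)\N
      [4,5] "under" : S\(N/S)
  [5,6] "liked" : S\(S\PP)

S\PP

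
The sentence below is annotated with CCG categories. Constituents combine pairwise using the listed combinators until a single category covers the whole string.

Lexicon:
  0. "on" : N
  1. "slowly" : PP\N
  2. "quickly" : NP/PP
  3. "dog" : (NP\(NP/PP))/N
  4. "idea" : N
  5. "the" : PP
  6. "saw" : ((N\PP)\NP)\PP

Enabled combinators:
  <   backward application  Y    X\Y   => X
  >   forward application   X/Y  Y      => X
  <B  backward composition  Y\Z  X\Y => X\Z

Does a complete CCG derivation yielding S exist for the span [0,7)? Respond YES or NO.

N PP\N NP/PP (NP\(NP/PP))/N N PP ((N\PP)\NP)\PP
CKY chart[0,7] = {N}; S ∉ chart

NO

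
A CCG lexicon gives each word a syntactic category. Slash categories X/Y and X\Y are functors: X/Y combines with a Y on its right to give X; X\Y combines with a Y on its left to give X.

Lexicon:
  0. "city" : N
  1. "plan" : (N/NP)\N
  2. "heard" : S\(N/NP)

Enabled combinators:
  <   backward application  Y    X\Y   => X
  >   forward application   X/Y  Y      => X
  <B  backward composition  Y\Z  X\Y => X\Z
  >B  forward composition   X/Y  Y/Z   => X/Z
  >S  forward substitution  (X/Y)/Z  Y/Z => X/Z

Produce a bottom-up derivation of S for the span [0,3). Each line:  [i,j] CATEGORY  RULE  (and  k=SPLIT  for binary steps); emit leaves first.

[0,3] S   <
  [0,2] N/NP   <
    [0,1] "city" : N
    [1,2] "plan" : (N/NP)\N
  [2,3] "heard" : S\(N/NP)

[0,1] N  lex  "city"
[1,2] (N/NP)\N  lex  "plan"
[0,2] N/NP  <  k=1
[2,3] S\(N/NP)  lex  "heard"
[0,3] S  <  k=2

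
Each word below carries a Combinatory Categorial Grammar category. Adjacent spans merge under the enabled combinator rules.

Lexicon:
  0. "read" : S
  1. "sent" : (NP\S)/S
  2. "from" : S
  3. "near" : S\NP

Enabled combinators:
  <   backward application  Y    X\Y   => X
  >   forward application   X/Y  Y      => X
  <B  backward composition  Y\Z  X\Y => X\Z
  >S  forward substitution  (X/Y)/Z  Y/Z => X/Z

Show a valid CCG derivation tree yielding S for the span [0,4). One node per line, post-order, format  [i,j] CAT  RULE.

[0,1] S  lex  "read"
[1,2] (NP\S)/S  lex  "sent"
[2,3] S  lex  "from"
[1,3] NP\S  >  k=2
[0,3] NP  <  k=1
[3,4] S\NP  lex  "near"
[0,4] S  <  k=3

[0,4] S   <
  [0,3] NP   <
    [0,1] "read" : S
    [1,3] NP\S   >
      [1,2] "sent" : (NP\S)/S
      [2,3] "from" : S
  [3,4] "near" : S\NP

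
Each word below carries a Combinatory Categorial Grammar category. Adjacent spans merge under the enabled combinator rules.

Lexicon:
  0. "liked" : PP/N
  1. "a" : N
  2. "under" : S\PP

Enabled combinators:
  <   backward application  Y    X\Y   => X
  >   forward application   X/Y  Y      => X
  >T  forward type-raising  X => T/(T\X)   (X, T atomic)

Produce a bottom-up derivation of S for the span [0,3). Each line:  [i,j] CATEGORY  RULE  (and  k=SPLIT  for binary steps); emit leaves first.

[0,3] S   <
  [0,2] PP   >
    [0,1] "liked" : PP/N
    [1,2] "a" : N
  [2,3] "under" : S\PP

[0,1] PP/N  lex  "liked"
[1,2] N  lex  "a"
[0,2] PP  >  k=1
[2,3] S\PP  lex  "under"
[0,3] S  <  k=2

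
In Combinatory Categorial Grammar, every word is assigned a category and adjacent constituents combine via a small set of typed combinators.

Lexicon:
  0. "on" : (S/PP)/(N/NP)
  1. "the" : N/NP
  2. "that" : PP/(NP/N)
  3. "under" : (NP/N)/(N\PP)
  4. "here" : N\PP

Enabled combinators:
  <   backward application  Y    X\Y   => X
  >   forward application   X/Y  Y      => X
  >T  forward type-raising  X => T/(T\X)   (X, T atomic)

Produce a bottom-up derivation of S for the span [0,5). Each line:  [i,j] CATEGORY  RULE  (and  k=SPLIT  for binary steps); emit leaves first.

[0,1] (S/PP)/(N/NP)  lex  "on"
[1,2] N/NP  lex  "the"
[0,2] S/PP  >  k=1
[2,3] PP/(NP/N)  lex  "that"
[3,4] (NP/N)/(N\PP)  lex  "under"
[4,5] N\PP  lex  "here"
[3,5] NP/N  >  k=4
[2,5] PP  >  k=3
[0,5] S  >  k=2

[0,5] S   >
  [0,2] S/PP   >
    [0,1] "on" : (S/PP)/(N/NP)
    [1,2] "the" : N/NP
  [2,5] PP   >
    [2,3] "that" : PP/(NP/N)
    [3,5] NP/N   >
      [3,4] "under" : (NP/N)/(N\PP)
      [4,5] "here" : N\PP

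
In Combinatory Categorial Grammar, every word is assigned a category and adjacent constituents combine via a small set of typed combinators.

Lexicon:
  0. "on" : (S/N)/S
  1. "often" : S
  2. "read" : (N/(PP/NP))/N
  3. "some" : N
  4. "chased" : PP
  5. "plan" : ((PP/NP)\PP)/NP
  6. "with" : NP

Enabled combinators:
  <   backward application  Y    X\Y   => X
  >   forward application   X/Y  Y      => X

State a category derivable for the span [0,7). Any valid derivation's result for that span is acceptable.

[0,7] S   >
  [0,2] S/N   >
    [0,1] "on" : (S/N)/S
    [1,2] "often" : S
  [2,7] N   >
    [2,4] N/(PP/NP)   >
      [2,3] "read" : (N/(PP/NP))/N
      [3,4] "some" : N
    [4,7] PP/NP   <
      [4,5] "chased" : PP
      [5,7] (PP/NP)\PP   >
        [5,6] "plan" : ((PP/NP)\PP)/NP
        [6,7] "with" : NP

S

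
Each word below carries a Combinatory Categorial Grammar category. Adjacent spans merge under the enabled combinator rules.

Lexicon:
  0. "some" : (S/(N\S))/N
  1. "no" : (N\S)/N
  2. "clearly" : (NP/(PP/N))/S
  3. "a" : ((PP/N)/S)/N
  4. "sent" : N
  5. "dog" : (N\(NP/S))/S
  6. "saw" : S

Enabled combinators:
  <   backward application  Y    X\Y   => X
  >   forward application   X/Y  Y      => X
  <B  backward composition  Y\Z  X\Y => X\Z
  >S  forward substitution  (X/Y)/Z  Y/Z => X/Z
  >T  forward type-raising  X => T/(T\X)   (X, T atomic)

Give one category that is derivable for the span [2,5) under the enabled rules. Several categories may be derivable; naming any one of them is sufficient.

[0,7] S   >
  [0,2] S/N   >S
    [0,1] "some" : (S/(N\S))/N
    [1,2] "no" : (N\S)/N
  [2,7] N   <
    [2,5] NP/S   >S
      [2,3] "clearly" : (NP/(PP/N))/S
      [3,5] (PP/N)/S   >
        [3,4] "a" : ((PP/N)/S)/N
        [4,5] "sent" : N
    [5,7] N\(NP/S)   >
      [5,6] "dog" : (N\(NP/S))/S
      [6,7] "saw" : S

NP/S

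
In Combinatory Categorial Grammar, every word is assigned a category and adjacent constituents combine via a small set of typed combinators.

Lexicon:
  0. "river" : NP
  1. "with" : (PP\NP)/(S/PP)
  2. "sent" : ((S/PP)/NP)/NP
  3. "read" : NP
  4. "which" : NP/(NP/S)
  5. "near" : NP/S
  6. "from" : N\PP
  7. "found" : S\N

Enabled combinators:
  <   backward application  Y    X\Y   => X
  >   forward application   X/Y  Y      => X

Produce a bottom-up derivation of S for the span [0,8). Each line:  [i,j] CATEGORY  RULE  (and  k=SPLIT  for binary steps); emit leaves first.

[0,8] S   <
  [0,7] N   <
    [0,6] PP   <
      [0,1] "river" : NP
      [1,6] PP\NP   >
        [1,2] "with" : (PP\NP)/(S/PP)
        [2,6] S/PP   >
          [2,4] (S/PP)/NP   >
            [2,3] "sent" : ((S/PP)/NP)/NP
            [3,4] "read" : NP
          [4,6] NP   >
            [4,5] "which" : NP/(NP/S)
            [5,6] "near" : NP/S
    [6,7] "from" : N\PP
  [7,8] "found" : S\N

[0,1] NP  lex  "river"
[1,2] (PP\NP)/(S/PP)  lex  "with"
[2,3] ((S/PP)/NP)/NP  lex  "sent"
[3,4] NP  lex  "read"
[2,4] (S/PP)/NP  >  k=3
[4,5] NP/(NP/S)  lex  "which"
[5,6] NP/S  lex  "near"
[4,6] NP  >  k=5
[2,6] S/PP  >  k=4
[1,6] PP\NP  >  k=2
[0,6] PP  <  k=1
[6,7] N\PP  lex  "from"
[0,7] N  <  k=6
[7,8] S\N  lex  "found"
[0,8] S  <  k=7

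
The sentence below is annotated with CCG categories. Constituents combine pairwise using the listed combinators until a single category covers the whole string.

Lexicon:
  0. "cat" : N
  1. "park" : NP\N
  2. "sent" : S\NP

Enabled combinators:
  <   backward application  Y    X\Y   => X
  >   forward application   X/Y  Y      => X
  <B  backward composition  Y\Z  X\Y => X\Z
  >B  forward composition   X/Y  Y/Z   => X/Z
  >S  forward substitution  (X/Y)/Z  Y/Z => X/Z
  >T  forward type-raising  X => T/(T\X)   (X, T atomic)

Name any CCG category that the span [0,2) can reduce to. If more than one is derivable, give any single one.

NP

[0,3] S   <
  [0,2] NP   >
    [0,1] NP/(NP\N)   >T
      [0,1] "cat" : N
    [1,2] "park" : NP\N
  [2,3] "sent" : S\NP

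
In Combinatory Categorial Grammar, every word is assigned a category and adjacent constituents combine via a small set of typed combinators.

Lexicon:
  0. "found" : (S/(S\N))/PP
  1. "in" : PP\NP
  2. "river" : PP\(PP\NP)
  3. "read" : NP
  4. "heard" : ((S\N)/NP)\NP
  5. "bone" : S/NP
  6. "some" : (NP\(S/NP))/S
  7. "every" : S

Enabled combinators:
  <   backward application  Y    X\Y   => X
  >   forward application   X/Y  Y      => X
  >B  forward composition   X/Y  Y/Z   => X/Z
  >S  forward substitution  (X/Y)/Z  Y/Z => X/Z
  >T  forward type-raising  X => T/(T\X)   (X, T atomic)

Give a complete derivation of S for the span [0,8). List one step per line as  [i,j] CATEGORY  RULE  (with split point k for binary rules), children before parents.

[0,8] S   >
  [0,3] S/(S\N)   >
    [0,1] "found" : (S/(S\N))/PP
    [1,3] PP   <
      [1,2] "in" : PP\NP
      [2,3] "river" : PP\(PP\NP)
  [3,8] S\N   >
    [3,5] (S\N)/NP   <
      [3,4] "read" : NP
      [4,5] "heard" : ((S\N)/NP)\NP
    [5,8] NP   <
      [5,6] "bone" : S/NP
      [6,8] NP\(S/NP)   >
        [6,7] "some" : (NP\(S/NP))/S
        [7,8] "every" : S

[0,1] (S/(S\N))/PP  lex  "found"
[1,2] PP\NP  lex  "in"
[2,3] PP\(PP\NP)  lex  "river"
[1,3] PP  <  k=2
[0,3] S/(S\N)  >  k=1
[3,4] NP  lex  "read"
[4,5] ((S\N)/NP)\NP  lex  "heard"
[3,5] (S\N)/NP  <  k=4
[5,6] S/NP  lex  "bone"
[6,7] (NP\(S/NP))/S  lex  "some"
[7,8] S  lex  "every"
[6,8] NP\(S/NP)  >  k=7
[5,8] NP  <  k=6
[3,8] S\N  >  k=5
[0,8] S  >  k=3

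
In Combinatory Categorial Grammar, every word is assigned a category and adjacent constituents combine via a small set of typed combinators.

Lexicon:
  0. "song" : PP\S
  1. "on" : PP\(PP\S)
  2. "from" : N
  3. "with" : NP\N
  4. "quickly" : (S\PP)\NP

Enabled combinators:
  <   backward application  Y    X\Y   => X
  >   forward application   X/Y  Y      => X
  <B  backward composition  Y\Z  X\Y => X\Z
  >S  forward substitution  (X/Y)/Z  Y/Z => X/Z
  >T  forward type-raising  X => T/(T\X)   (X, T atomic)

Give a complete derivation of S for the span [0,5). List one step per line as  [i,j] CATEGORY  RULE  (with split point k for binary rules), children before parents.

[0,1] PP\S  lex  "song"
[1,2] PP\(PP\S)  lex  "on"
[0,2] PP  <  k=1
[2,3] N  lex  "from"
[3,4] NP\N  lex  "with"
[2,4] NP  <  k=3
[4,5] (S\PP)\NP  lex  "quickly"
[2,5] S\PP  <  k=4
[0,5] S  <  k=2

[0,5] S   <
  [0,2] PP   <
    [0,1] "song" : PP\S
    [1,2] "on" : PP\(PP\S)
  [2,5] S\PP   <
    [2,4] NP   <
      [2,3] "from" : N
      [3,4] "with" : NP\N
    [4,5] "quickly" : (S\PP)\NP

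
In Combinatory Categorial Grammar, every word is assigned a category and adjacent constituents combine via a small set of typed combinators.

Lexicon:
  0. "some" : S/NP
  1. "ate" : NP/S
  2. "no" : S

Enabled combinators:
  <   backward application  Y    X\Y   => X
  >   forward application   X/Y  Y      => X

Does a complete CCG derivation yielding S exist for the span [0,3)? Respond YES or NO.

[0,3] S   >
  [0,1] "some" : S/NP
  [1,3] NP   >
    [1,2] "ate" : NP/S
    [2,3] "no" : S

YES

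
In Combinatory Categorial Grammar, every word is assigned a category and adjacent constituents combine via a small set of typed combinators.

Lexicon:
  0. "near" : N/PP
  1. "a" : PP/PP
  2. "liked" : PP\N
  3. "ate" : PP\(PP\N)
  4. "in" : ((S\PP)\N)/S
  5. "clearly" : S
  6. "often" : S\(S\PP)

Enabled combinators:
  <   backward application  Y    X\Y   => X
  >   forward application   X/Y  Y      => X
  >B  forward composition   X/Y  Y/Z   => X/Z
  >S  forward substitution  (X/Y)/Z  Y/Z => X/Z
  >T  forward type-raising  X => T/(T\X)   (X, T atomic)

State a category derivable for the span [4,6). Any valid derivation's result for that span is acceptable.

(S\PP)\N

[0,7] S   <
  [0,6] S\PP   <
    [0,4] N   >
      [0,2] N/PP   >B
        [0,1] "near" : N/PP
        [1,2] "a" : PP/PP
      [2,4] PP   <
        [2,3] "liked" : PP\N
        [3,4] "ate" : PP\(PP\N)
    [4,6] (S\PP)\N   >
      [4,5] "in" : ((S\PP)\N)/S
      [5,6] "clearly" : S
  [6,7] "often" : S\(S\PP)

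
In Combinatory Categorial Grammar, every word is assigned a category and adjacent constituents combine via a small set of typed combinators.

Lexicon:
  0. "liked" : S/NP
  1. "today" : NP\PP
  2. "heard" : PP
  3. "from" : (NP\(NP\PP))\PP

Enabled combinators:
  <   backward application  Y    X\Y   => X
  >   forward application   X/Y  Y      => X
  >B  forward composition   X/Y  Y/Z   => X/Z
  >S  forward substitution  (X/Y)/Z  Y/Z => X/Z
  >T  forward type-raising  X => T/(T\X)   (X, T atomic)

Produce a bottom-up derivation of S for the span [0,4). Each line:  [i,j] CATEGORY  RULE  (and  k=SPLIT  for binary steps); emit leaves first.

[0,1] S/NP  lex  "liked"
[1,2] NP\PP  lex  "today"
[2,3] PP  lex  "heard"
[3,4] (NP\(NP\PP))\PP  lex  "from"
[2,4] NP\(NP\PP)  <  k=3
[1,4] NP  <  k=2
[0,4] S  >  k=1

[0,4] S   >
  [0,1] "liked" : S/NP
  [1,4] NP   <
    [1,2] "today" : NP\PP
    [2,4] NP\(NP\PP)   <
      [2,3] "heard" : PP
      [3,4] "from" : (NP\(NP\PP))\PP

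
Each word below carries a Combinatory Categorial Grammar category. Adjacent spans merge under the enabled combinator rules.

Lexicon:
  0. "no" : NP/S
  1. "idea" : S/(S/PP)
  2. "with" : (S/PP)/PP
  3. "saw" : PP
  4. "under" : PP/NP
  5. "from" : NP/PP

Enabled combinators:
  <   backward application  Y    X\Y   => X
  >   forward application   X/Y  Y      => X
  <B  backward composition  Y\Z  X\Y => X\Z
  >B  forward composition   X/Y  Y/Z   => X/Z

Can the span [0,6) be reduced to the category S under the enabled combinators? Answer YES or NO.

NO

NP/S S/(S/PP) (S/PP)/PP PP PP/NP NP/PP
CKY chart[0,6] = {NP}; S ∉ chart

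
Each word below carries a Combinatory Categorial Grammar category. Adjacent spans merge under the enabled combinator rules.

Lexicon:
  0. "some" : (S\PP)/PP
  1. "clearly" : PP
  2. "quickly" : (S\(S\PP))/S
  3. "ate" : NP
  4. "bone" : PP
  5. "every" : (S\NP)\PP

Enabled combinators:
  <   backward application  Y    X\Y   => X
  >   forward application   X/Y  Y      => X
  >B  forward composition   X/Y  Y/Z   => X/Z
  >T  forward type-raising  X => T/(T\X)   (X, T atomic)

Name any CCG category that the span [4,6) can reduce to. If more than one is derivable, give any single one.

S\NP

[0,6] S   <
  [0,2] S\PP   >
    [0,1] "some" : (S\PP)/PP
    [1,2] "clearly" : PP
  [2,6] S\(S\PP)   >
    [2,3] "quickly" : (S\(S\PP))/S
    [3,6] S   <
      [3,4] "ate" : NP
      [4,6] S\NP   <
        [4,5] "bone" : PP
        [5,6] "every" : (S\NP)\PP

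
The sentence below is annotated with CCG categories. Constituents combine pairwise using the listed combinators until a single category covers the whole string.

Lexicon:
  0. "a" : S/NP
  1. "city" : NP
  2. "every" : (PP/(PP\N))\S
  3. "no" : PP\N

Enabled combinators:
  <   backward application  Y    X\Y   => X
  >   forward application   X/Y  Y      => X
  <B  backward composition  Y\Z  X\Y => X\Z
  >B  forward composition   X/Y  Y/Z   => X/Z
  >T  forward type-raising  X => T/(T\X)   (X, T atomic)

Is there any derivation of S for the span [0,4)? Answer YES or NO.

S/NP NP (PP/(PP\N))\S PP\N
CKY chart[0,4] = {N/(N\PP), NP/(NP\PP), PP, PP/(PP\PP), S/(S\PP)}; S ∉ chart

NO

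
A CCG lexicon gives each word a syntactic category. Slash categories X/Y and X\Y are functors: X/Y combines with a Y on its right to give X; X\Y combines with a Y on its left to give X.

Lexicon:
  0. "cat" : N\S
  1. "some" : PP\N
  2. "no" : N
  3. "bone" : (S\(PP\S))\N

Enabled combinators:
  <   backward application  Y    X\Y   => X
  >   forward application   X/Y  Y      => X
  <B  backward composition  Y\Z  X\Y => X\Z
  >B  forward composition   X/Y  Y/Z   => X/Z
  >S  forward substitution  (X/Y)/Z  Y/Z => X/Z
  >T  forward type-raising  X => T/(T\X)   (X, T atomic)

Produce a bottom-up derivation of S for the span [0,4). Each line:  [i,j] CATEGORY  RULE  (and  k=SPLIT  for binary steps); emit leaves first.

[0,4] S   <
  [0,2] PP\S   <B
    [0,1] "cat" : N\S
    [1,2] "some" : PP\N
  [2,4] S\(PP\S)   <
    [2,3] "no" : N
    [3,4] "bone" : (S\(PP\S))\N

[0,1] N\S  lex  "cat"
[1,2] PP\N  lex  "some"
[0,2] PP\S  <B  k=1
[2,3] N  lex  "no"
[3,4] (S\(PP\S))\N  lex  "bone"
[2,4] S\(PP\S)  <  k=3
[0,4] S  <  k=2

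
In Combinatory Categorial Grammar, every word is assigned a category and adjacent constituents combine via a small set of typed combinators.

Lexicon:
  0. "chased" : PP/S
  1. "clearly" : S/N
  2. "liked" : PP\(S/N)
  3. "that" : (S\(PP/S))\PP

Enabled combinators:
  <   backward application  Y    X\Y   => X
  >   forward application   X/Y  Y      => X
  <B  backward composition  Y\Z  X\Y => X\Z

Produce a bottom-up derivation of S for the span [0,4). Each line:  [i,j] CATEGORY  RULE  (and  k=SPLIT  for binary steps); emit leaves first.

[0,1] PP/S  lex  "chased"
[1,2] S/N  lex  "clearly"
[2,3] PP\(S/N)  lex  "liked"
[1,3] PP  <  k=2
[3,4] (S\(PP/S))\PP  lex  "that"
[1,4] S\(PP/S)  <  k=3
[0,4] S  <  k=1

[0,4] S   <
  [0,1] "chased" : PP/S
  [1,4] S\(PP/S)   <
    [1,3] PP   <
      [1,2] "clearly" : S/N
      [2,3] "liked" : PP\(S/N)
    [3,4] "that" : (S\(PP/S))\PP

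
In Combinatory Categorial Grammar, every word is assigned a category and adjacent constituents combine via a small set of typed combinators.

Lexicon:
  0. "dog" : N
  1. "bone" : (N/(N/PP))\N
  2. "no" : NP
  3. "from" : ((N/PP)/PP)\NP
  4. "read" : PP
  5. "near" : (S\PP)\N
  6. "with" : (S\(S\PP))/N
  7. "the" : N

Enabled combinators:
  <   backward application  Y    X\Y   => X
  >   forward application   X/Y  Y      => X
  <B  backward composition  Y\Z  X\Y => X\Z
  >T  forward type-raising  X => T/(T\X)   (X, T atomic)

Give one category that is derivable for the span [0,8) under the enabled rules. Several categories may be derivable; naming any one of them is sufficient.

S

[0,8] S   <
  [0,5] N   >
    [0,2] N/(N/PP)   <
      [0,1] "dog" : N
      [1,2] "bone" : (N/(N/PP))\N
    [2,5] N/PP   >
      [2,4] (N/PP)/PP   <
        [2,3] "no" : NP
        [3,4] "from" : ((N/PP)/PP)\NP
      [4,5] "read" : PP
  [5,8] S\N   <B
    [5,6] "near" : (S\PP)\N
    [6,8] S\(S\PP)   >
      [6,7] "with" : (S\(S\PP))/N
      [7,8] "the" : N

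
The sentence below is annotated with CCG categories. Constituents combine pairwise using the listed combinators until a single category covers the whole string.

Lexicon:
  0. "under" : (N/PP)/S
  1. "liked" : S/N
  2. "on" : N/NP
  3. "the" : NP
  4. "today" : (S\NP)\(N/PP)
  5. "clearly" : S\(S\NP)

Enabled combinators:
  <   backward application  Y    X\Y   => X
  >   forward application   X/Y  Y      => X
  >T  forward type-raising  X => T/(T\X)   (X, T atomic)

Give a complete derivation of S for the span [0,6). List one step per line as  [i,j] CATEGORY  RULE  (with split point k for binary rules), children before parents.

[0,1] (N/PP)/S  lex  "under"
[1,2] S/N  lex  "liked"
[2,3] N/NP  lex  "on"
[3,4] NP  lex  "the"
[2,4] N  >  k=3
[1,4] S  >  k=2
[0,4] N/PP  >  k=1
[4,5] (S\NP)\(N/PP)  lex  "today"
[0,5] S\NP  <  k=4
[5,6] S\(S\NP)  lex  "clearly"
[0,6] S  <  k=5

[0,6] S   <
  [0,5] S\NP   <
    [0,4] N/PP   >
      [0,1] "under" : (N/PP)/S
      [1,4] S   >
        [1,2] "liked" : S/N
        [2,4] N   >
          [2,3] "on" : N/NP
          [3,4] "the" : NP
    [4,5] "today" : (S\NP)\(N/PP)
  [5,6] "clearly" : S\(S\NP)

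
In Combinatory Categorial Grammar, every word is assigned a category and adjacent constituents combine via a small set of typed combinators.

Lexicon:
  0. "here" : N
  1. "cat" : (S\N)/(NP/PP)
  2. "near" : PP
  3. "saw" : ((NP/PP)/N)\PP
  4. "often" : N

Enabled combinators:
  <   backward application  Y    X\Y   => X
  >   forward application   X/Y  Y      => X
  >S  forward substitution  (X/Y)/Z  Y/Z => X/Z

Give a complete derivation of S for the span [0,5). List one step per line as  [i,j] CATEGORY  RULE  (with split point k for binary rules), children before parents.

[0,1] N  lex  "here"
[1,2] (S\N)/(NP/PP)  lex  "cat"
[2,3] PP  lex  "near"
[3,4] ((NP/PP)/N)\PP  lex  "saw"
[2,4] (NP/PP)/N  <  k=3
[4,5] N  lex  "often"
[2,5] NP/PP  >  k=4
[1,5] S\N  >  k=2
[0,5] S  <  k=1

[0,5] S   <
  [0,1] "here" : N
  [1,5] S\N   >
    [1,2] "cat" : (S\N)/(NP/PP)
    [2,5] NP/PP   >
      [2,4] (NP/PP)/N   <
        [2,3] "near" : PP
        [3,4] "saw" : ((NP/PP)/N)\PP
      [4,5] "often" : N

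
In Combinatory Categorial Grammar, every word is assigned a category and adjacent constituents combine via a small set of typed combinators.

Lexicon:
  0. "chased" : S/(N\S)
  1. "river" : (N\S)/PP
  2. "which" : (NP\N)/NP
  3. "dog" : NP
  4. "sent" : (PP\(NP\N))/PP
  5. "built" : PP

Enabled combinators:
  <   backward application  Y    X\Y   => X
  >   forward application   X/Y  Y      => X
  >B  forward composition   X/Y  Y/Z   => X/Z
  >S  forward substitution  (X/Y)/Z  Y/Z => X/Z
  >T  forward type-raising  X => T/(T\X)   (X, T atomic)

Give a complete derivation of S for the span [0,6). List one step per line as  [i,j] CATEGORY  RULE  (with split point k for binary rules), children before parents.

[0,6] S   >
  [0,2] S/PP   >B
    [0,1] "chased" : S/(N\S)
    [1,2] "river" : (N\S)/PP
  [2,6] PP   <
    [2,4] NP\N   >
      [2,3] "which" : (NP\N)/NP
      [3,4] "dog" : NP
    [4,6] PP\(NP\N)   >
      [4,5] "sent" : (PP\(NP\N))/PP
      [5,6] "built" : PP

[0,1] S/(N\S)  lex  "chased"
[1,2] (N\S)/PP  lex  "river"
[0,2] S/PP  >B  k=1
[2,3] (NP\N)/NP  lex  "which"
[3,4] NP  lex  "dog"
[2,4] NP\N  >  k=3
[4,5] (PP\(NP\N))/PP  lex  "sent"
[5,6] PP  lex  "built"
[4,6] PP\(NP\N)  >  k=5
[2,6] PP  <  k=4
[0,6] S  >  k=2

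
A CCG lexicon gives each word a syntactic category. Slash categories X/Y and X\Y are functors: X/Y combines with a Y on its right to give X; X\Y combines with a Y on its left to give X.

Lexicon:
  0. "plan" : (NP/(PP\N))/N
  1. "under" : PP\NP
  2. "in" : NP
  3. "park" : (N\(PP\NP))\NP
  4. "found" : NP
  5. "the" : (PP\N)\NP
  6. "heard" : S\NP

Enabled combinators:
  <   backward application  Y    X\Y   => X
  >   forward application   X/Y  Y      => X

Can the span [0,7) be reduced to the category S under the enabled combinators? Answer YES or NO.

YES

[0,7] S   <
  [0,6] NP   >
    [0,4] NP/(PP\N)   >
      [0,1] "plan" : (NP/(PP\N))/N
      [1,4] N   <
        [1,2] "under" : PP\NP
        [2,4] N\(PP\NP)   <
          [2,3] "in" : NP
          [3,4] "park" : (N\(PP\NP))\NP
    [4,6] PP\N   <
      [4,5] "found" : NP
      [5,6] "the" : (PP\N)\NP
  [6,7] "heard" : S\NP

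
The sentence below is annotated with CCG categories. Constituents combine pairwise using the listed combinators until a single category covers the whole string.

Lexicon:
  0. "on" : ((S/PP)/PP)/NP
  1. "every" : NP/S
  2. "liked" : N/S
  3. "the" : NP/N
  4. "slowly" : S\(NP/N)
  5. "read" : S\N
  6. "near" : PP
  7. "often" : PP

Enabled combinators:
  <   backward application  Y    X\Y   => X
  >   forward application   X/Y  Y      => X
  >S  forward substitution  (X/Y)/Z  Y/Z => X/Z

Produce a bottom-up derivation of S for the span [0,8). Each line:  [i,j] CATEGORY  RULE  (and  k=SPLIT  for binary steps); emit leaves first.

[0,1] ((S/PP)/PP)/NP  lex  "on"
[1,2] NP/S  lex  "every"
[2,3] N/S  lex  "liked"
[3,4] NP/N  lex  "the"
[4,5] S\(NP/N)  lex  "slowly"
[3,5] S  <  k=4
[2,5] N  >  k=3
[5,6] S\N  lex  "read"
[2,6] S  <  k=5
[1,6] NP  >  k=2
[0,6] (S/PP)/PP  >  k=1
[6,7] PP  lex  "near"
[0,7] S/PP  >  k=6
[7,8] PP  lex  "often"
[0,8] S  >  k=7

[0,8] S   >
  [0,7] S/PP   >
    [0,6] (S/PP)/PP   >
      [0,1] "on" : ((S/PP)/PP)/NP
      [1,6] NP   >
        [1,2] "every" : NP/S
        [2,6] S   <
          [2,5] N   >
            [2,3] "liked" : N/S
            [3,5] S   <
              [3,4] "the" : NP/N
              [4,5] "slowly" : S\(NP/N)
          [5,6] "read" : S\N
    [6,7] "near" : PP
  [7,8] "often" : PP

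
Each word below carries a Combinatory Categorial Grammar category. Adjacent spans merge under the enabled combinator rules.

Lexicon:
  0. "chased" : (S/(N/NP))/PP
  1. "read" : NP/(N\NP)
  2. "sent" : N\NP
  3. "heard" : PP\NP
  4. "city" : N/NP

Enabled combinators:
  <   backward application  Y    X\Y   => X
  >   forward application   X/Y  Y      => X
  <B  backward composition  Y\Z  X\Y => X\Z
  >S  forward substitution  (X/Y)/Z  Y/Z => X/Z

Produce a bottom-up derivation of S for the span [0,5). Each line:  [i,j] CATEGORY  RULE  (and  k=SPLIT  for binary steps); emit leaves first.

[0,5] S   >
  [0,4] S/(N/NP)   >
    [0,1] "chased" : (S/(N/NP))/PP
    [1,4] PP   <
      [1,3] NP   >
        [1,2] "read" : NP/(N\NP)
        [2,3] "sent" : N\NP
      [3,4] "heard" : PP\NP
  [4,5] "city" : N/NP

[0,1] (S/(N/NP))/PP  lex  "chased"
[1,2] NP/(N\NP)  lex  "read"
[2,3] N\NP  lex  "sent"
[1,3] NP  >  k=2
[3,4] PP\NP  lex  "heard"
[1,4] PP  <  k=3
[0,4] S/(N/NP)  >  k=1
[4,5] N/NP  lex  "city"
[0,5] S  >  k=4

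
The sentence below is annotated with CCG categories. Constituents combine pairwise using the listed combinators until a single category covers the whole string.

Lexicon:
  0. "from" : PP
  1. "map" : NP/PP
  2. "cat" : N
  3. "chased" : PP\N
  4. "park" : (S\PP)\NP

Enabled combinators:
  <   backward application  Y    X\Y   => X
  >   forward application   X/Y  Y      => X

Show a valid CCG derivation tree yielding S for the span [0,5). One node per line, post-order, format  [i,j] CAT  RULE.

[0,1] PP  lex  "from"
[1,2] NP/PP  lex  "map"
[2,3] N  lex  "cat"
[3,4] PP\N  lex  "chased"
[2,4] PP  <  k=3
[1,4] NP  >  k=2
[4,5] (S\PP)\NP  lex  "park"
[1,5] S\PP  <  k=4
[0,5] S  <  k=1

[0,5] S   <
  [0,1] "from" : PP
  [1,5] S\PP   <
    [1,4] NP   >
      [1,2] "map" : NP/PP
      [2,4] PP   <
        [2,3] "cat" : N
        [3,4] "chased" : PP\N
    [4,5] "park" : (S\PP)\NP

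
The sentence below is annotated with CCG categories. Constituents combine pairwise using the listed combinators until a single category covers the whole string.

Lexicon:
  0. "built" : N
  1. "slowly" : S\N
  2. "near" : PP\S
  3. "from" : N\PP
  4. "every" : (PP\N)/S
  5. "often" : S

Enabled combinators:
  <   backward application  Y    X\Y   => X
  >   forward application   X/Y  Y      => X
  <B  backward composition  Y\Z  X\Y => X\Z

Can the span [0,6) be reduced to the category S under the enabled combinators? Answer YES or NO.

N S\N PP\S N\PP (PP\N)/S S
CKY chart[0,6] = {PP}; S ∉ chart

NO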